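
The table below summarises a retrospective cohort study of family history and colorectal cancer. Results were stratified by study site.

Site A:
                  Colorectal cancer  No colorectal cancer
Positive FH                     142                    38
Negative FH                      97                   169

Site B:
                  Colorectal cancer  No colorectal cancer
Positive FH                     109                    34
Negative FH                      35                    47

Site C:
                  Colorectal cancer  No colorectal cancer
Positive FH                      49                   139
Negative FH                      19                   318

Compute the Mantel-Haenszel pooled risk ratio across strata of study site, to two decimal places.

RR_MH = Σ(aᵢ·n₀ᵢ/nᵢ) / Σ(cᵢ·n₁ᵢ/nᵢ), with n₁ᵢ = aᵢ+bᵢ (exposed), n₀ᵢ = cᵢ+dᵢ (unexposed), nᵢ = n₁ᵢ+n₀ᵢ.
Stratum 1 (Site A): n₁ = 180, n₀ = 266, n = 446; a·n₀/n = 142·266/446 = 84.6906; c·n₁/n = 97·180/446 = 39.1480
Stratum 2 (Site B): n₁ = 143, n₀ = 82, n = 225; a·n₀/n = 109·82/225 = 39.7244; c·n₁/n = 35·143/225 = 22.2444
Stratum 3 (Site C): n₁ = 188, n₀ = 337, n = 525; a·n₀/n = 49·337/525 = 31.4533; c·n₁/n = 19·188/525 = 6.8038
RR_MH = (84.6906 + 39.7244 + 31.4533) / (39.1480 + 22.2444 + 6.8038) = 155.8684 / 68.1962 = 2.28559

2.29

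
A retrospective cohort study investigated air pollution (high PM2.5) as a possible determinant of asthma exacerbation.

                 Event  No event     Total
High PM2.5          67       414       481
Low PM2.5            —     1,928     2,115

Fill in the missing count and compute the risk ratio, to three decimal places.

1.575

The missing cell is in the unexposed row: 2115 − 1928 = 187.
So a = 67, b = 414, c = 187, d = 1928.
RR = [a/(a+b)] / [c/(c+d)] = (67/481) / (187/2115) = 0.13929/0.08842 = 1.57543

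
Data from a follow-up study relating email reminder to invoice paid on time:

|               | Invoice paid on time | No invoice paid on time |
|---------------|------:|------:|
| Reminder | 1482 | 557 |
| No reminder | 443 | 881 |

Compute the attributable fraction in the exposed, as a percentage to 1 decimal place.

54.0

Cells: a = 1482, b = 557, c = 443, d = 881.
Risk in exposed = 1482/2039 = 0.72683; risk in unexposed = 443/1324 = 0.33459.
RR = 0.72683/0.33459 = 2.17228
AR% = (RR − 1)/RR × 100 = (2.17228 − 1)/2.17228 × 100 = 53.9654%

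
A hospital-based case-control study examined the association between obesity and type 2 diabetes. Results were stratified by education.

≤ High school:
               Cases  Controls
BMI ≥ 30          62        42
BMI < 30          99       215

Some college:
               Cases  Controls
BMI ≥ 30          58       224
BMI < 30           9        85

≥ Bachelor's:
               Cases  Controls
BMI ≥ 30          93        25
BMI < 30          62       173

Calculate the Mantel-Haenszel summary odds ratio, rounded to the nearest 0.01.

4.60

OR_MH = Σ(aᵢdᵢ/nᵢ) / Σ(bᵢcᵢ/nᵢ), where nᵢ is the stratum total.
Stratum 1 (≤ High school): n = 418; a·d/n = 62·215/418 = 31.8900; b·c/n = 42·99/418 = 9.9474
Stratum 2 (Some college): n = 376; a·d/n = 58·85/376 = 13.1117; b·c/n = 224·9/376 = 5.3617
Stratum 3 (≥ Bachelor's): n = 353; a·d/n = 93·173/353 = 45.5779; b·c/n = 25·62/353 = 4.3909
OR_MH = (31.8900 + 13.1117 + 45.5779) / (9.9474 + 5.3617 + 4.3909) = 90.5796 / 19.7000 = 4.59795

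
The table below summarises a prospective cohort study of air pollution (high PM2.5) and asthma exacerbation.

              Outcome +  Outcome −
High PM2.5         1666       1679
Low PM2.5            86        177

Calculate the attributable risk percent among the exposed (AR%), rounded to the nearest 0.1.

Cells: a = 1666, b = 1679, c = 86, d = 177.
Risk in exposed = 1666/3345 = 0.49806; risk in unexposed = 86/263 = 0.32700.
RR = 0.49806/0.32700 = 1.52313
AR% = (RR − 1)/RR × 100 = (1.52313 − 1)/1.52313 × 100 = 34.3456%

34.3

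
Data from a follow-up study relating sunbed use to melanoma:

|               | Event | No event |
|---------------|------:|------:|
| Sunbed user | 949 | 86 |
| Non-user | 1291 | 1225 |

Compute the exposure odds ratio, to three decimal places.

Cells: a = 949, b = 86, c = 1291, d = 1225.
OR = (a·d)/(b·c) = (949 × 1225) / (86 × 1291) = 1162525 / 111026 = 10.47075
The odds of melanoma are about 10.47 times as high in the sunbed user group.

10.471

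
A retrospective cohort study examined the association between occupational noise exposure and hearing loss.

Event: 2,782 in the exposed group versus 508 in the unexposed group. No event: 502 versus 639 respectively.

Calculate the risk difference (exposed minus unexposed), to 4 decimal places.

0.4042

From the description: a = 2782, b = 502, c = 508, d = 639.
Risk in exposed = 2782/3284 = 0.847138; risk in unexposed = 508/1147 = 0.442895.
Risk difference = 0.847138 − 0.442895 = 0.404243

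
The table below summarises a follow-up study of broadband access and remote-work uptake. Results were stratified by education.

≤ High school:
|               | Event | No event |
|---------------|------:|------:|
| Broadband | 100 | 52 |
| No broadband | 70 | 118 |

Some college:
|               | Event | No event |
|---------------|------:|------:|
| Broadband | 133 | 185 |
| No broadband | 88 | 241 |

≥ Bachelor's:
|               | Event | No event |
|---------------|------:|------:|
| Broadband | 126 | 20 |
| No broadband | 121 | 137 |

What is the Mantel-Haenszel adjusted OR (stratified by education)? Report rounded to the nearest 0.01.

3.03

OR_MH = Σ(aᵢdᵢ/nᵢ) / Σ(bᵢcᵢ/nᵢ), where nᵢ is the stratum total.
Stratum 1 (≤ High school): n = 340; a·d/n = 100·118/340 = 34.7059; b·c/n = 52·70/340 = 10.7059
Stratum 2 (Some college): n = 647; a·d/n = 133·241/647 = 49.5410; b·c/n = 185·88/647 = 25.1623
Stratum 3 (≥ Bachelor's): n = 404; a·d/n = 126·137/404 = 42.7277; b·c/n = 20·121/404 = 5.9901
OR_MH = (34.7059 + 49.5410 + 42.7277) / (10.7059 + 25.1623 + 5.9901) = 126.9746 / 41.8583 = 3.03344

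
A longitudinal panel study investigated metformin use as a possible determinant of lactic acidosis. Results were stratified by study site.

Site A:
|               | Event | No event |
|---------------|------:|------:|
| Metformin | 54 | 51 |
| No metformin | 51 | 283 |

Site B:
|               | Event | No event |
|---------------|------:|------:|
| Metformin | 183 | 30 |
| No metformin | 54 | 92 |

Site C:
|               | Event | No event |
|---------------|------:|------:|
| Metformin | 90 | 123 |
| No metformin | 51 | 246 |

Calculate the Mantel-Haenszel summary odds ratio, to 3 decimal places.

OR_MH = Σ(aᵢdᵢ/nᵢ) / Σ(bᵢcᵢ/nᵢ), where nᵢ is the stratum total.
Stratum 1 (Site A): n = 439; a·d/n = 54·283/439 = 34.8109; b·c/n = 51·51/439 = 5.9248
Stratum 2 (Site B): n = 359; a·d/n = 183·92/359 = 46.8969; b·c/n = 30·54/359 = 4.5125
Stratum 3 (Site C): n = 510; a·d/n = 90·246/510 = 43.4118; b·c/n = 123·51/510 = 12.3000
OR_MH = (34.8109 + 46.8969 + 43.4118) / (5.9248 + 4.5125 + 12.3000) = 125.1196 / 22.7374 = 5.50282

5.503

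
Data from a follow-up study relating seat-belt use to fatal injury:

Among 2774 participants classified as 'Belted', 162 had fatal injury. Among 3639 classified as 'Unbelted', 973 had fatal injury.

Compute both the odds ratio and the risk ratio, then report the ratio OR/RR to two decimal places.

0.78

From the description: a = 162, b = 2612, c = 973, d = 2666.
OR = (162·2666)/(2612·973) = 431892/2541476 = 0.16994
Risk in exposed = 162/2774 = 0.05840; risk in unexposed = 973/3639 = 0.26738; RR = 0.21841
OR/RR = 0.16994 / 0.21841 = 0.77806
The outcome is not rare, so the OR lies further from 1 than the RR.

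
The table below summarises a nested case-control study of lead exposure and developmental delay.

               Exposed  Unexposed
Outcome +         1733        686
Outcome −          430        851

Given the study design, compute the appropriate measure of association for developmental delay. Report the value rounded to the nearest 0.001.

Reading the table with exposure as columns: a = 1733 (Exposed, case), b = 430 (Exposed, non-case), c = 686 (Unexposed, case), d = 851.
This is a nested case-control study: participants were sampled on outcome status, so risks in the source population cannot be estimated directly — relative risk is not valid here. The odds ratio is the appropriate measure.
OR = (a·d)/(b·c) = (1733 × 851) / (430 × 686) = 1474783 / 294980 = 4.99960

5.000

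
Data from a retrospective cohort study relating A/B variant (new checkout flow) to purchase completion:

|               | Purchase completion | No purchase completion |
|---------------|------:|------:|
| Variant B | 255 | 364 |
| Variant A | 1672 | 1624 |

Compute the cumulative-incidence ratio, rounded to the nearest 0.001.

Cells: a = 255, b = 364, c = 1672, d = 1624.
Risk in exposed = 255/619 = 0.41195; risk in unexposed = 1672/3296 = 0.50728.
RR = 0.41195 / 0.50728 = 0.81208
The risk is 19% lower among the exposed than among the unexposed.

0.812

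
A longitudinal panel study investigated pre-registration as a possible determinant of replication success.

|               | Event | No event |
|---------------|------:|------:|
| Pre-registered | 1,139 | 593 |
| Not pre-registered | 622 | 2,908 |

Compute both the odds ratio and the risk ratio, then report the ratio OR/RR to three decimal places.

Cells: a = 1139, b = 593, c = 622, d = 2908.
OR = (1139·2908)/(593·622) = 3312212/368846 = 8.97993
Risk in exposed = 1139/1732 = 0.65762; risk in unexposed = 622/3530 = 0.17620; RR = 3.73216
OR/RR = 8.97993 / 3.73216 = 2.40610
The outcome is not rare, so the OR lies further from 1 than the RR.

2.406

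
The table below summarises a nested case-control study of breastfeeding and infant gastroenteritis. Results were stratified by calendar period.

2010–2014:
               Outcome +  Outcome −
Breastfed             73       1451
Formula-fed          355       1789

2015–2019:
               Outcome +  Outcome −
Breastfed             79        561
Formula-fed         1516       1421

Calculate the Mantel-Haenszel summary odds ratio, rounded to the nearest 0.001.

0.177

OR_MH = Σ(aᵢdᵢ/nᵢ) / Σ(bᵢcᵢ/nᵢ), where nᵢ is the stratum total.
Stratum 1 (2010–2014): n = 3668; a·d/n = 73·1789/3668 = 35.6044; b·c/n = 1451·355/3668 = 140.4321
Stratum 2 (2015–2019): n = 3577; a·d/n = 79·1421/3577 = 31.3836; b·c/n = 561·1516/3577 = 237.7624
OR_MH = (35.6044 + 31.3836) / (140.4321 + 237.7624) = 66.9880 / 378.1945 = 0.17713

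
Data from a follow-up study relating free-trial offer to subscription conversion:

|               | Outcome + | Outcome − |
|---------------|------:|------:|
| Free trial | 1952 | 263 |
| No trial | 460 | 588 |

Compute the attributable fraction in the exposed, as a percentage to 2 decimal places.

Cells: a = 1952, b = 263, c = 460, d = 588.
Risk in exposed = 1952/2215 = 0.88126; risk in unexposed = 460/1048 = 0.43893.
RR = 0.88126/0.43893 = 2.00775
AR% = (RR − 1)/RR × 100 = (2.00775 − 1)/2.00775 × 100 = 50.1930%

50.19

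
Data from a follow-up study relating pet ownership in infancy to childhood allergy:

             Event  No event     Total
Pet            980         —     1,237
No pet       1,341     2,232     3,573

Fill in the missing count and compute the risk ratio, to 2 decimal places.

The missing cell is in the exposed row: 1237 − 980 = 257.
So a = 980, b = 257, c = 1341, d = 2232.
RR = [a/(a+b)] / [c/(c+d)] = (980/1237) / (1341/3573) = 0.79224/0.37531 = 2.11087

2.11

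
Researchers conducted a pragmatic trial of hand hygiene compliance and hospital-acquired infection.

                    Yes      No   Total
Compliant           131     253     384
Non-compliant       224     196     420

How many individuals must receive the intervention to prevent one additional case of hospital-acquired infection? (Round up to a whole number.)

6

Risk in treated group = 131/384 = 0.34115; risk in control = 224/420 = 0.53333.
Absolute risk reduction = 0.53333 − 0.34115 = 0.19219
NNT = 1 / ARR = 1 / 0.19219 = 5.203 → round up → 6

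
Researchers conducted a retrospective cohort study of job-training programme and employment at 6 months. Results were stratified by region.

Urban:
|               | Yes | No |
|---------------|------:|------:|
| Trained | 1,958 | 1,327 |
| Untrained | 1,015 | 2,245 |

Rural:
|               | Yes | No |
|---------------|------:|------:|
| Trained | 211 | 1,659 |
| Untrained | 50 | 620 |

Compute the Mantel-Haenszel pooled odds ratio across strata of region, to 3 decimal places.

OR_MH = Σ(aᵢdᵢ/nᵢ) / Σ(bᵢcᵢ/nᵢ), where nᵢ is the stratum total.
Stratum 1 (Urban): n = 6545; a·d/n = 1958·2245/6545 = 671.6134; b·c/n = 1327·1015/6545 = 205.7914
Stratum 2 (Rural): n = 2540; a·d/n = 211·620/2540 = 51.5039; b·c/n = 1659·50/2540 = 32.6575
OR_MH = (671.6134 + 51.5039) / (205.7914 + 32.6575) = 723.1174 / 238.4489 = 3.03259

3.033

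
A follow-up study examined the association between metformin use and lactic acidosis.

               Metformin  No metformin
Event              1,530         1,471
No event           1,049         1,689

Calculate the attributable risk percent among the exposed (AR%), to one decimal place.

21.5

Reading the table with exposure as columns: a = 1530 (Metformin, case), b = 1049 (Metformin, non-case), c = 1471 (No metformin, case), d = 1689.
Risk in exposed = 1530/2579 = 0.59325; risk in unexposed = 1471/3160 = 0.46551.
RR = 0.59325/0.46551 = 1.27443
AR% = (RR − 1)/RR × 100 = (1.27443 − 1)/1.27443 × 100 = 21.5333%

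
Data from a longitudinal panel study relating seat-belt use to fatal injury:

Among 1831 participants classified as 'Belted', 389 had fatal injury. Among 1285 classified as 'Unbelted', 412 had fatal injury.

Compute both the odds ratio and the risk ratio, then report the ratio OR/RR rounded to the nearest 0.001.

0.863

From the description: a = 389, b = 1442, c = 412, d = 873.
OR = (389·873)/(1442·412) = 339597/594104 = 0.57161
Risk in exposed = 389/1831 = 0.21245; risk in unexposed = 412/1285 = 0.32062; RR = 0.66262
OR/RR = 0.57161 / 0.66262 = 0.86265
The outcome is not rare, so the OR lies further from 1 than the RR.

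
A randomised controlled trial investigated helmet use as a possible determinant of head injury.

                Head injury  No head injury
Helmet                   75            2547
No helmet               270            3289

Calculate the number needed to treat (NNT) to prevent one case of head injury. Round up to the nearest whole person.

22

Risk in treated group = 75/2622 = 0.02860; risk in control = 270/3559 = 0.07586.
Absolute risk reduction = 0.07586 − 0.02860 = 0.04726
NNT = 1 / ARR = 1 / 0.04726 = 21.160 → round up → 22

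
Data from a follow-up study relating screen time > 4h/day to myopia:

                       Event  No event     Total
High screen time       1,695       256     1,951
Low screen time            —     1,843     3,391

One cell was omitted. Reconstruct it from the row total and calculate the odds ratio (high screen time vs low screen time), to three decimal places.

The missing cell is in the unexposed row: 3391 − 1843 = 1548.
So a = 1695, b = 256, c = 1548, d = 1843.
OR = (a·d)/(b·c) = (1695 × 1843) / (256 × 1548) = 3123885 / 396288 = 7.88287

7.883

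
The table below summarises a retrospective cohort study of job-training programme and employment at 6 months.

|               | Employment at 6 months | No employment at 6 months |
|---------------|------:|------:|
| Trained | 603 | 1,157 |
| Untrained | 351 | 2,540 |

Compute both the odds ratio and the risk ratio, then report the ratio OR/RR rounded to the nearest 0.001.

1.336

Cells: a = 603, b = 1157, c = 351, d = 2540.
OR = (603·2540)/(1157·351) = 1531620/406107 = 3.77147
Risk in exposed = 603/1760 = 0.34261; risk in unexposed = 351/2891 = 0.12141; RR = 2.82193
OR/RR = 3.77147 / 2.82193 = 1.33649
The outcome is not rare, so the OR lies further from 1 than the RR.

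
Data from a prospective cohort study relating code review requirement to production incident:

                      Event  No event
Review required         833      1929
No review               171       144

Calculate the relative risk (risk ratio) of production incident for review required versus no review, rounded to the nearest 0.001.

Cells: a = 833, b = 1929, c = 171, d = 144.
Risk in exposed = 833/2762 = 0.30159; risk in unexposed = 171/315 = 0.54286.
RR = 0.30159 / 0.54286 = 0.55557
The risk is 44% lower among the exposed than among the unexposed.

0.556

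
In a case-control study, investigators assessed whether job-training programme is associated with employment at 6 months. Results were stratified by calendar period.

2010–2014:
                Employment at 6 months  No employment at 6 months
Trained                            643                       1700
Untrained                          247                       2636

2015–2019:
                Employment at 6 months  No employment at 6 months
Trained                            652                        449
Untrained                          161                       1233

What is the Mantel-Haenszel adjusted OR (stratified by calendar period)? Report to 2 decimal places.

OR_MH = Σ(aᵢdᵢ/nᵢ) / Σ(bᵢcᵢ/nᵢ), where nᵢ is the stratum total.
Stratum 1 (2010–2014): n = 5226; a·d/n = 643·2636/5226 = 324.3299; b·c/n = 1700·247/5226 = 80.3483
Stratum 2 (2015–2019): n = 2495; a·d/n = 652·1233/2495 = 322.2108; b·c/n = 449·161/2495 = 28.9735
OR_MH = (324.3299 + 322.2108) / (80.3483 + 28.9735) = 646.5407 / 109.3218 = 5.91411

5.91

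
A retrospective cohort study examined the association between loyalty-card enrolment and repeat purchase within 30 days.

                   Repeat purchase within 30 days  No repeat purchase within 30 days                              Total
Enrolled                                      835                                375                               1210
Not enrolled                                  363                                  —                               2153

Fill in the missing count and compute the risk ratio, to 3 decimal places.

The missing cell is in the unexposed row: 2153 − 363 = 1790.
So a = 835, b = 375, c = 363, d = 1790.
RR = [a/(a+b)] / [c/(c+d)] = (835/1210) / (363/2153) = 0.69008/0.16860 = 4.09297

4.093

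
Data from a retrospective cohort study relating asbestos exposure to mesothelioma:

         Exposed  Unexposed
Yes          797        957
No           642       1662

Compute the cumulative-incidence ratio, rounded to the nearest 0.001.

1.516

Reading the table with exposure as columns: a = 797 (Exposed, case), b = 642 (Exposed, non-case), c = 957 (Unexposed, case), d = 1662.
Risk in exposed = 797/1439 = 0.55386; risk in unexposed = 957/2619 = 0.36541.
RR = 0.55386 / 0.36541 = 1.51573
The risk among the exposed is 1.52 times that among the unexposed.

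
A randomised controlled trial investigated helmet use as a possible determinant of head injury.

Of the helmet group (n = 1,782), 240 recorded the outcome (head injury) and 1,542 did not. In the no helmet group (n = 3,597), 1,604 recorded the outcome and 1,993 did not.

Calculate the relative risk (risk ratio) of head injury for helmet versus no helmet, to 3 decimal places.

From the description: a = 240, b = 1542, c = 1604, d = 1993.
Risk in exposed = 240/1782 = 0.13468; risk in unexposed = 1604/3597 = 0.44593.
RR = 0.13468 / 0.44593 = 0.30202
The risk is 70% lower among the exposed than among the unexposed.

0.302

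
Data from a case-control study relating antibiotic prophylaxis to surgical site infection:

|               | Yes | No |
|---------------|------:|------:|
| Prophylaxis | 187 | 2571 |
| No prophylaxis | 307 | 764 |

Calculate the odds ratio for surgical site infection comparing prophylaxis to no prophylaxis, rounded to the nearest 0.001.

Cells: a = 187, b = 2571, c = 307, d = 764.
OR = (a·d)/(b·c) = (187 × 764) / (2571 × 307) = 142868 / 789297 = 0.18101
Exposure is associated with lower odds of surgical site infection (OR = 0.18 < 1).

0.181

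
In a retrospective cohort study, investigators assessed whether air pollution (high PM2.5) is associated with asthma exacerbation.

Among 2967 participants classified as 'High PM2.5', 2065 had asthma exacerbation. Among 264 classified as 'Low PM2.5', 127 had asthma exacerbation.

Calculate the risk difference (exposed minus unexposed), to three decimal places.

From the description: a = 2065, b = 902, c = 127, d = 137.
Risk in exposed = 2065/2967 = 0.695989; risk in unexposed = 127/264 = 0.481061.
Risk difference = 0.695989 − 0.481061 = 0.214929

0.215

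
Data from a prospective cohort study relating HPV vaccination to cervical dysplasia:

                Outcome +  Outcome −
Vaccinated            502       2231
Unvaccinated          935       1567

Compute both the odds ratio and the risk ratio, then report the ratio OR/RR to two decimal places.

Cells: a = 502, b = 2231, c = 935, d = 1567.
OR = (502·1567)/(2231·935) = 786634/2085985 = 0.37710
Risk in exposed = 502/2733 = 0.18368; risk in unexposed = 935/2502 = 0.37370; RR = 0.49152
OR/RR = 0.37710 / 0.49152 = 0.76722
The outcome is not rare, so the OR lies further from 1 than the RR.

0.77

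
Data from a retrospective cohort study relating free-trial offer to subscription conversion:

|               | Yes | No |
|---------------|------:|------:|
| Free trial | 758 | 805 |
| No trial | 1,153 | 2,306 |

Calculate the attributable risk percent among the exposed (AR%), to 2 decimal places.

31.27

Cells: a = 758, b = 805, c = 1153, d = 2306.
Risk in exposed = 758/1563 = 0.48496; risk in unexposed = 1153/3459 = 0.33333.
RR = 0.48496/0.33333 = 1.45489
AR% = (RR − 1)/RR × 100 = (1.45489 − 1)/1.45489 × 100 = 31.2665%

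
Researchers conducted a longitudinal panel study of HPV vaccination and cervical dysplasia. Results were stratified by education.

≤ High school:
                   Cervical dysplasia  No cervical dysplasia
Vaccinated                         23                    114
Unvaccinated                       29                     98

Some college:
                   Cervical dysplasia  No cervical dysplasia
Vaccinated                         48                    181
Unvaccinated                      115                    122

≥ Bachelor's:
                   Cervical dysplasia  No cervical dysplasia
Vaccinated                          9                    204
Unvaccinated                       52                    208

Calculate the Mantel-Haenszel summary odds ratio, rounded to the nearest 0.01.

OR_MH = Σ(aᵢdᵢ/nᵢ) / Σ(bᵢcᵢ/nᵢ), where nᵢ is the stratum total.
Stratum 1 (≤ High school): n = 264; a·d/n = 23·98/264 = 8.5379; b·c/n = 114·29/264 = 12.5227
Stratum 2 (Some college): n = 466; a·d/n = 48·122/466 = 12.5665; b·c/n = 181·115/466 = 44.6674
Stratum 3 (≥ Bachelor's): n = 473; a·d/n = 9·208/473 = 3.9577; b·c/n = 204·52/473 = 22.4271
OR_MH = (8.5379 + 12.5665 + 3.9577) / (12.5227 + 44.6674 + 22.4271) = 25.0621 / 79.6172 = 0.31478

0.31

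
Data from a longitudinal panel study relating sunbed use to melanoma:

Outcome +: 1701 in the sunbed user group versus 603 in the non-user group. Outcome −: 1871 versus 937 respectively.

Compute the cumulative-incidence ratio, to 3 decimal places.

From the description: a = 1701, b = 1871, c = 603, d = 937.
Risk in exposed = 1701/3572 = 0.47620; risk in unexposed = 603/1540 = 0.39156.
RR = 0.47620 / 0.39156 = 1.21618
The risk among the exposed is 1.22 times that among the unexposed.

1.216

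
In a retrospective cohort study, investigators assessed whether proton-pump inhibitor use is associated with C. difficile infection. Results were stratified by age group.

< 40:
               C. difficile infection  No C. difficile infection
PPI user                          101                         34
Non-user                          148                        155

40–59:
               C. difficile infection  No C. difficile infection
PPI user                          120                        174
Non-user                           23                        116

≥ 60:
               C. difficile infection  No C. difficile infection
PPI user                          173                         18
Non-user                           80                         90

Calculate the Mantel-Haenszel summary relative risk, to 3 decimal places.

1.833

RR_MH = Σ(aᵢ·n₀ᵢ/nᵢ) / Σ(cᵢ·n₁ᵢ/nᵢ), with n₁ᵢ = aᵢ+bᵢ (exposed), n₀ᵢ = cᵢ+dᵢ (unexposed), nᵢ = n₁ᵢ+n₀ᵢ.
Stratum 1 (< 40): n₁ = 135, n₀ = 303, n = 438; a·n₀/n = 101·303/438 = 69.8699; c·n₁/n = 148·135/438 = 45.6164
Stratum 2 (40–59): n₁ = 294, n₀ = 139, n = 433; a·n₀/n = 120·139/433 = 38.5219; c·n₁/n = 23·294/433 = 15.6166
Stratum 3 (≥ 60): n₁ = 191, n₀ = 170, n = 361; a·n₀/n = 173·170/361 = 81.4681; c·n₁/n = 80·191/361 = 42.3269
RR_MH = (69.8699 + 38.5219 + 81.4681) / (45.6164 + 15.6166 + 42.3269) = 189.8599 / 103.5599 = 1.83333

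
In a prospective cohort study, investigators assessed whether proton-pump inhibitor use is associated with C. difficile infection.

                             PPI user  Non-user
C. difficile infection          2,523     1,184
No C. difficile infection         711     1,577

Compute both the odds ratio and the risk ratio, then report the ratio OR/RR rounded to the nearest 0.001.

Reading the table with exposure as columns: a = 2523 (PPI user, case), b = 711 (PPI user, non-case), c = 1184 (Non-user, case), d = 1577.
OR = (2523·1577)/(711·1184) = 3978771/841824 = 4.72637
Risk in exposed = 2523/3234 = 0.78015; risk in unexposed = 1184/2761 = 0.42883; RR = 1.81925
OR/RR = 4.72637 / 1.81925 = 2.59798
The outcome is not rare, so the OR lies further from 1 than the RR.

2.598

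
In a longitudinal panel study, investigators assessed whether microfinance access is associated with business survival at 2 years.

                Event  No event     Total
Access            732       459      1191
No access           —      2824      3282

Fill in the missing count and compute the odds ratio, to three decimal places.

9.833

The missing cell is in the unexposed row: 3282 − 2824 = 458.
So a = 732, b = 459, c = 458, d = 2824.
OR = (a·d)/(b·c) = (732 × 2824) / (459 × 458) = 2067168 / 210222 = 9.83326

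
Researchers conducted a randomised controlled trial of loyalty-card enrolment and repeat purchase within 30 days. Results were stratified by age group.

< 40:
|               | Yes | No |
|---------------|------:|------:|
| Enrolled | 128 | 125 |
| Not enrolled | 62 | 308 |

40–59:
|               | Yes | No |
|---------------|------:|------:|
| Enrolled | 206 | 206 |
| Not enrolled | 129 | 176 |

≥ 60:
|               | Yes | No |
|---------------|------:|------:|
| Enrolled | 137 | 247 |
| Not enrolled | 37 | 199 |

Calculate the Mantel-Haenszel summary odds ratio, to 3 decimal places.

OR_MH = Σ(aᵢdᵢ/nᵢ) / Σ(bᵢcᵢ/nᵢ), where nᵢ is the stratum total.
Stratum 1 (< 40): n = 623; a·d/n = 128·308/623 = 63.2809; b·c/n = 125·62/623 = 12.4398
Stratum 2 (40–59): n = 717; a·d/n = 206·176/717 = 50.5662; b·c/n = 206·129/717 = 37.0628
Stratum 3 (≥ 60): n = 620; a·d/n = 137·199/620 = 43.9726; b·c/n = 247·37/620 = 14.7403
OR_MH = (63.2809 + 50.5662 + 43.9726) / (12.4398 + 37.0628 + 14.7403) = 157.8197 / 64.2429 = 2.45661

2.457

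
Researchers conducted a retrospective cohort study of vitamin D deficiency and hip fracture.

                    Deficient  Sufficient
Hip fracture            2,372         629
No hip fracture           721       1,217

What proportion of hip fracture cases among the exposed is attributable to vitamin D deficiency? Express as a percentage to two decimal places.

Reading the table with exposure as columns: a = 2372 (Deficient, case), b = 721 (Deficient, non-case), c = 629 (Sufficient, case), d = 1217.
Risk in exposed = 2372/3093 = 0.76689; risk in unexposed = 629/1846 = 0.34074.
RR = 0.76689/0.34074 = 2.25069
AR% = (RR − 1)/RR × 100 = (2.25069 − 1)/2.25069 × 100 = 55.5692%

55.57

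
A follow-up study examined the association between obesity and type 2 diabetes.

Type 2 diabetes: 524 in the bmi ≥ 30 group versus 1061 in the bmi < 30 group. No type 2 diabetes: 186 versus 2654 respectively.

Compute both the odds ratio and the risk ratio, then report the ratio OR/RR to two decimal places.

From the description: a = 524, b = 186, c = 1061, d = 2654.
OR = (524·2654)/(186·1061) = 1390696/197346 = 7.04699
Risk in exposed = 524/710 = 0.73803; risk in unexposed = 1061/3715 = 0.28560; RR = 2.58414
OR/RR = 7.04699 / 2.58414 = 2.72701
The outcome is not rare, so the OR lies further from 1 than the RR.

2.73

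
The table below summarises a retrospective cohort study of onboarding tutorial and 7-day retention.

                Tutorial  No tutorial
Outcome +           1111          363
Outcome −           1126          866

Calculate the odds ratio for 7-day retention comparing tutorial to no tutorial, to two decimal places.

2.35

Reading the table with exposure as columns: a = 1111 (Tutorial, case), b = 1126 (Tutorial, non-case), c = 363 (No tutorial, case), d = 866.
OR = (a·d)/(b·c) = (1111 × 866) / (1126 × 363) = 962126 / 408738 = 2.35389
The odds of 7-day retention are about 2.35 times as high in the tutorial group.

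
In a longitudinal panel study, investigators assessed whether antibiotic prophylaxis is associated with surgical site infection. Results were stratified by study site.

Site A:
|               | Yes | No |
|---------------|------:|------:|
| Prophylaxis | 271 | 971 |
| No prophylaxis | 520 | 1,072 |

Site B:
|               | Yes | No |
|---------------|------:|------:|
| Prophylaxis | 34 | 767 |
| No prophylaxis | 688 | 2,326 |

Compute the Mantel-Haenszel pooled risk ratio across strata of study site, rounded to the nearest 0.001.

0.481

RR_MH = Σ(aᵢ·n₀ᵢ/nᵢ) / Σ(cᵢ·n₁ᵢ/nᵢ), with n₁ᵢ = aᵢ+bᵢ (exposed), n₀ᵢ = cᵢ+dᵢ (unexposed), nᵢ = n₁ᵢ+n₀ᵢ.
Stratum 1 (Site A): n₁ = 1242, n₀ = 1592, n = 2834; a·n₀/n = 271·1592/2834 = 152.2343; c·n₁/n = 520·1242/2834 = 227.8899
Stratum 2 (Site B): n₁ = 801, n₀ = 3014, n = 3815; a·n₀/n = 34·3014/3815 = 26.8613; c·n₁/n = 688·801/3815 = 144.4529
RR_MH = (152.2343 + 26.8613) / (227.8899 + 144.4529) = 179.0956 / 372.3429 = 0.48100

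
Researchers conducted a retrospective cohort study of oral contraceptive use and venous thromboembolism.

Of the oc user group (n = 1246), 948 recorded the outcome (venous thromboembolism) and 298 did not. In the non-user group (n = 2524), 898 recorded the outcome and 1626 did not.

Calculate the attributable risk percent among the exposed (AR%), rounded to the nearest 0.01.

From the description: a = 948, b = 298, c = 898, d = 1626.
Risk in exposed = 948/1246 = 0.76083; risk in unexposed = 898/2524 = 0.35578.
RR = 0.76083/0.35578 = 2.13847
AR% = (RR − 1)/RR × 100 = (2.13847 − 1)/2.13847 × 100 = 53.2376%

53.24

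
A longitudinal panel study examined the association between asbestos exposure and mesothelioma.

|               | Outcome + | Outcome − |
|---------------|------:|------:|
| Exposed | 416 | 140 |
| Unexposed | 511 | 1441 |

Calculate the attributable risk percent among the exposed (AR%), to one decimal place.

65.0

Cells: a = 416, b = 140, c = 511, d = 1441.
Risk in exposed = 416/556 = 0.74820; risk in unexposed = 511/1952 = 0.26178.
RR = 0.74820/0.26178 = 2.85810
AR% = (RR − 1)/RR × 100 = (2.85810 − 1)/2.85810 × 100 = 65.0117%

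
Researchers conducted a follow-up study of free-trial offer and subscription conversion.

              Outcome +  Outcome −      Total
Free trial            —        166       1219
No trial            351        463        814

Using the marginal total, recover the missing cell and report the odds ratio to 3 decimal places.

8.367

The missing cell is in the exposed row: 1219 − 166 = 1053.
So a = 1053, b = 166, c = 351, d = 463.
OR = (a·d)/(b·c) = (1053 × 463) / (166 × 351) = 487539 / 58266 = 8.36747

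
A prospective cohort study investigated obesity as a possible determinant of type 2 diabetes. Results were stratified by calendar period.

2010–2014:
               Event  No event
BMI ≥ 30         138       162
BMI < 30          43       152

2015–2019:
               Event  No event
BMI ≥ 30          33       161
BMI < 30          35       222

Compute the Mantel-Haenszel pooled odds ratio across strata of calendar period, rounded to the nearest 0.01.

OR_MH = Σ(aᵢdᵢ/nᵢ) / Σ(bᵢcᵢ/nᵢ), where nᵢ is the stratum total.
Stratum 1 (2010–2014): n = 495; a·d/n = 138·152/495 = 42.3758; b·c/n = 162·43/495 = 14.0727
Stratum 2 (2015–2019): n = 451; a·d/n = 33·222/451 = 16.2439; b·c/n = 161·35/451 = 12.4945
OR_MH = (42.3758 + 16.2439) / (14.0727 + 12.4945) = 58.6197 / 26.5672 = 2.20647

2.21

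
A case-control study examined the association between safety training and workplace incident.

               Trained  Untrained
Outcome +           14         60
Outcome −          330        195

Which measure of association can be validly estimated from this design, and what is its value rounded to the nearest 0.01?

0.14

Reading the table with exposure as columns: a = 14 (Trained, case), b = 330 (Trained, non-case), c = 60 (Untrained, case), d = 195.
This is a case-control study: participants were sampled on outcome status, so risks in the source population cannot be estimated directly — relative risk is not valid here. The odds ratio is the appropriate measure.
OR = (a·d)/(b·c) = (14 × 195) / (330 × 60) = 2730 / 19800 = 0.13788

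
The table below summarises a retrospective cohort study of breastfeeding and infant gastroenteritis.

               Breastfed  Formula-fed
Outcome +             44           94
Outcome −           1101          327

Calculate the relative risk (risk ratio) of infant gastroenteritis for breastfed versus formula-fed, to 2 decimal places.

0.17

Reading the table with exposure as columns: a = 44 (Breastfed, case), b = 1101 (Breastfed, non-case), c = 94 (Formula-fed, case), d = 327.
Risk in exposed = 44/1145 = 0.03843; risk in unexposed = 94/421 = 0.22328.
RR = 0.03843 / 0.22328 = 0.17211
The risk is 83% lower among the exposed than among the unexposed.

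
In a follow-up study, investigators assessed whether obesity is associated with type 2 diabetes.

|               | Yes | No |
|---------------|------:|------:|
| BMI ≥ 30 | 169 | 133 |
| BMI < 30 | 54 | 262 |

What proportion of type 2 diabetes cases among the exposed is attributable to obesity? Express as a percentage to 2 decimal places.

69.46

Cells: a = 169, b = 133, c = 54, d = 262.
Risk in exposed = 169/302 = 0.55960; risk in unexposed = 54/316 = 0.17089.
RR = 0.55960/0.17089 = 3.27471
AR% = (RR − 1)/RR × 100 = (3.27471 − 1)/3.27471 × 100 = 69.4630%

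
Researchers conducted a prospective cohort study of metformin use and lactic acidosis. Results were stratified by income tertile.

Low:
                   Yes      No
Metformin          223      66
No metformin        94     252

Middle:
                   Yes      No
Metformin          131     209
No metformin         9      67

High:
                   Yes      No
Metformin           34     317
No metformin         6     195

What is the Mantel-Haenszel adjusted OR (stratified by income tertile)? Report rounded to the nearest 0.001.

6.856

OR_MH = Σ(aᵢdᵢ/nᵢ) / Σ(bᵢcᵢ/nᵢ), where nᵢ is the stratum total.
Stratum 1 (Low): n = 635; a·d/n = 223·252/635 = 88.4976; b·c/n = 66·94/635 = 9.7701
Stratum 2 (Middle): n = 416; a·d/n = 131·67/416 = 21.0986; b·c/n = 209·9/416 = 4.5216
Stratum 3 (High): n = 552; a·d/n = 34·195/552 = 12.0109; b·c/n = 317·6/552 = 3.4457
OR_MH = (88.4976 + 21.0986 + 12.0109) / (9.7701 + 4.5216 + 3.4457) = 121.6071 / 17.7374 = 6.85598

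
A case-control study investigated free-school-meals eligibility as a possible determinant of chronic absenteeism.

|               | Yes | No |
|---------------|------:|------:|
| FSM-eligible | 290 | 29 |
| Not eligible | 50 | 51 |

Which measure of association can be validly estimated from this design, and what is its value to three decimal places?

Cells: a = 290, b = 29, c = 50, d = 51.
This is a case-control study: participants were sampled on outcome status, so risks in the source population cannot be estimated directly — relative risk is not valid here. The odds ratio is the appropriate measure.
OR = (a·d)/(b·c) = (290 × 51) / (29 × 50) = 14790 / 1450 = 10.20000

10.200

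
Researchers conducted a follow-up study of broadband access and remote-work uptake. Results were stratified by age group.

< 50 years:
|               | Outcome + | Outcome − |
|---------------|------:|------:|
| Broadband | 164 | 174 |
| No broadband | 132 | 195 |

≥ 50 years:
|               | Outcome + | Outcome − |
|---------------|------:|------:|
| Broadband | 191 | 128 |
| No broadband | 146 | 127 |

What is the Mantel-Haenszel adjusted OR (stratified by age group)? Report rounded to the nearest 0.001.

OR_MH = Σ(aᵢdᵢ/nᵢ) / Σ(bᵢcᵢ/nᵢ), where nᵢ is the stratum total.
Stratum 1 (< 50 years): n = 665; a·d/n = 164·195/665 = 48.0902; b·c/n = 174·132/665 = 34.5383
Stratum 2 (≥ 50 years): n = 592; a·d/n = 191·127/592 = 40.9747; b·c/n = 128·146/592 = 31.5676
OR_MH = (48.0902 + 40.9747) / (34.5383 + 31.5676) = 89.0649 / 66.1059 = 1.34731

1.347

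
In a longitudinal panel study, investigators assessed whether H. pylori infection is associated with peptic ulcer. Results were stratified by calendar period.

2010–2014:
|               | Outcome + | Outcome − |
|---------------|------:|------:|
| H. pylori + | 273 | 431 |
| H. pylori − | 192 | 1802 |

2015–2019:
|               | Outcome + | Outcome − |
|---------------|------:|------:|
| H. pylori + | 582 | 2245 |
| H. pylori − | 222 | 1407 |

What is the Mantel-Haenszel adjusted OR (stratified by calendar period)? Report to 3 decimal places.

2.569

OR_MH = Σ(aᵢdᵢ/nᵢ) / Σ(bᵢcᵢ/nᵢ), where nᵢ is the stratum total.
Stratum 1 (2010–2014): n = 2698; a·d/n = 273·1802/2698 = 182.3373; b·c/n = 431·192/2698 = 30.6716
Stratum 2 (2015–2019): n = 4456; a·d/n = 582·1407/4456 = 183.7689; b·c/n = 2245·222/4456 = 111.8469
OR_MH = (182.3373 + 183.7689) / (30.6716 + 111.8469) = 366.1061 / 142.5186 = 2.56883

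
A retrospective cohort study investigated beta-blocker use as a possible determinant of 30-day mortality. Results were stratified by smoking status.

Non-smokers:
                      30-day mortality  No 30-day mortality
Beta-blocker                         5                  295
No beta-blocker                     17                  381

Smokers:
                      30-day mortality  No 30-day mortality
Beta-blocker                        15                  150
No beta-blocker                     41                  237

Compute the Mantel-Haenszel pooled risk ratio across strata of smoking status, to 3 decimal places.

RR_MH = Σ(aᵢ·n₀ᵢ/nᵢ) / Σ(cᵢ·n₁ᵢ/nᵢ), with n₁ᵢ = aᵢ+bᵢ (exposed), n₀ᵢ = cᵢ+dᵢ (unexposed), nᵢ = n₁ᵢ+n₀ᵢ.
Stratum 1 (Non-smokers): n₁ = 300, n₀ = 398, n = 698; a·n₀/n = 5·398/698 = 2.8510; c·n₁/n = 17·300/698 = 7.3066
Stratum 2 (Smokers): n₁ = 165, n₀ = 278, n = 443; a·n₀/n = 15·278/443 = 9.4131; c·n₁/n = 41·165/443 = 15.2709
RR_MH = (2.8510 + 9.4131) / (7.3066 + 15.2709) = 12.2641 / 22.5775 = 0.54320

0.543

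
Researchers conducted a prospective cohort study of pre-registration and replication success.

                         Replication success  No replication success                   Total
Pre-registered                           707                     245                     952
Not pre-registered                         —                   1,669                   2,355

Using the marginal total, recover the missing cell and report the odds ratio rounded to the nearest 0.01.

7.02

The missing cell is in the unexposed row: 2355 − 1669 = 686.
So a = 707, b = 245, c = 686, d = 1669.
OR = (a·d)/(b·c) = (707 × 1669) / (245 × 686) = 1179983 / 168070 = 7.02078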